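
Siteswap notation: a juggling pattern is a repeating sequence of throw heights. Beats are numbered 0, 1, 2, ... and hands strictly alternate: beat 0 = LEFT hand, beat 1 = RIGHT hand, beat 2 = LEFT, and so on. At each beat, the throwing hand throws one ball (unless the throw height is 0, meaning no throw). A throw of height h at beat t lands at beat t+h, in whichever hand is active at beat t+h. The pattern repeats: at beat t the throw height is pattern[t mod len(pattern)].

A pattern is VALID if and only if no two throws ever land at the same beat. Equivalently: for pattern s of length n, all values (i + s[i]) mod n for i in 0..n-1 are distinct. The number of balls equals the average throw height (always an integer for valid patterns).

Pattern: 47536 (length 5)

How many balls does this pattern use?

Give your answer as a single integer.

Answer: 5

Derivation:
Pattern = [4, 7, 5, 3, 6], length n = 5
  position 0: throw height = 4, running sum = 4
  position 1: throw height = 7, running sum = 11
  position 2: throw height = 5, running sum = 16
  position 3: throw height = 3, running sum = 19
  position 4: throw height = 6, running sum = 25
Total sum = 25; balls = sum / n = 25 / 5 = 5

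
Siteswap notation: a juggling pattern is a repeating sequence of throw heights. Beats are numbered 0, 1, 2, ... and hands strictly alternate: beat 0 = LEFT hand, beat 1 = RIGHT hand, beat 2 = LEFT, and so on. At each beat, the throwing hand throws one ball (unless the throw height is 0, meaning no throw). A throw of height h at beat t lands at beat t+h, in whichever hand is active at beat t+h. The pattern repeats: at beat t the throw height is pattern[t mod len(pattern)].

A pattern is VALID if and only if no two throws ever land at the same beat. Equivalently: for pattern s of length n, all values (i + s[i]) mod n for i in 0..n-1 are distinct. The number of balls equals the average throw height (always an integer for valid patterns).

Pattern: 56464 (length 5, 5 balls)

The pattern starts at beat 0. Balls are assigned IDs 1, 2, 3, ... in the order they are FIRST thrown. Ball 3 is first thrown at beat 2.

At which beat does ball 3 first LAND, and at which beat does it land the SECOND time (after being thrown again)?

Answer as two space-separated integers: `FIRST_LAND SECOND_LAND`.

Answer: 6 12

Derivation:
Beat 0 (L): throw ball1 h=5 -> lands@5:R; in-air after throw: [b1@5:R]
Beat 1 (R): throw ball2 h=6 -> lands@7:R; in-air after throw: [b1@5:R b2@7:R]
Beat 2 (L): throw ball3 h=4 -> lands@6:L; in-air after throw: [b1@5:R b3@6:L b2@7:R]
Beat 3 (R): throw ball4 h=6 -> lands@9:R; in-air after throw: [b1@5:R b3@6:L b2@7:R b4@9:R]
Beat 4 (L): throw ball5 h=4 -> lands@8:L; in-air after throw: [b1@5:R b3@6:L b2@7:R b5@8:L b4@9:R]
Beat 5 (R): throw ball1 h=5 -> lands@10:L; in-air after throw: [b3@6:L b2@7:R b5@8:L b4@9:R b1@10:L]
Beat 6 (L): throw ball3 h=6 -> lands@12:L; in-air after throw: [b2@7:R b5@8:L b4@9:R b1@10:L b3@12:L]
Beat 7 (R): throw ball2 h=4 -> lands@11:R; in-air after throw: [b5@8:L b4@9:R b1@10:L b2@11:R b3@12:L]
Beat 8 (L): throw ball5 h=6 -> lands@14:L; in-air after throw: [b4@9:R b1@10:L b2@11:R b3@12:L b5@14:L]
Beat 9 (R): throw ball4 h=4 -> lands@13:R; in-air after throw: [b1@10:L b2@11:R b3@12:L b4@13:R b5@14:L]
Beat 10 (L): throw ball1 h=5 -> lands@15:R; in-air after throw: [b2@11:R b3@12:L b4@13:R b5@14:L b1@15:R]
Beat 11 (R): throw ball2 h=6 -> lands@17:R; in-air after throw: [b3@12:L b4@13:R b5@14:L b1@15:R b2@17:R]
Beat 12 (L): throw ball3 h=4 -> lands@16:L; in-air after throw: [b4@13:R b5@14:L b1@15:R b3@16:L b2@17:R]
Ball 3: thrown@2 h=4 -> first land @6; rethrown@6 h=6 -> second land @12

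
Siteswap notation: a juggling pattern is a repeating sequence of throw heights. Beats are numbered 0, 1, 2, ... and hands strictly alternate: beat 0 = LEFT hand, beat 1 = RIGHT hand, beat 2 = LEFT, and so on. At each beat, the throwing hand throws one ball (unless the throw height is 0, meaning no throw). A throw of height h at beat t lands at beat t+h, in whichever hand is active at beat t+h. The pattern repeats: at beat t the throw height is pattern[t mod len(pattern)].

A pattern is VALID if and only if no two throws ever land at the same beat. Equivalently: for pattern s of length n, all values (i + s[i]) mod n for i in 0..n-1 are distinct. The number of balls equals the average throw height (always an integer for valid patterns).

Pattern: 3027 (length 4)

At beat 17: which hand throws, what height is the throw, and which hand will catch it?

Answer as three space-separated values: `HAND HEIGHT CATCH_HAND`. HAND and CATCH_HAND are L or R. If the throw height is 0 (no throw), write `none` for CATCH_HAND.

Beat 17: 17 mod 2 = 1, so hand = R
Throw height = pattern[17 mod 4] = pattern[1] = 0

Answer: R 0 none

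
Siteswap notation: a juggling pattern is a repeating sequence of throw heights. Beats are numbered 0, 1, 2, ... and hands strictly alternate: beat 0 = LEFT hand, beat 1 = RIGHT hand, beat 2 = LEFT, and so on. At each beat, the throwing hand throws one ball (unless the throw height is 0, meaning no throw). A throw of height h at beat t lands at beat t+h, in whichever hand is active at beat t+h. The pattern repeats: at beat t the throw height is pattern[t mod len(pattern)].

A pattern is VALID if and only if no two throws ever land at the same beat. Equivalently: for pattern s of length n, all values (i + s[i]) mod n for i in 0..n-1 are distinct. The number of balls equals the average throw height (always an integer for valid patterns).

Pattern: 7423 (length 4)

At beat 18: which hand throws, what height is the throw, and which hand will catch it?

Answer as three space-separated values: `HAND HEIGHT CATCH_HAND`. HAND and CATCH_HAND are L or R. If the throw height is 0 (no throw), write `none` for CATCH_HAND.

Beat 18: 18 mod 2 = 0, so hand = L
Throw height = pattern[18 mod 4] = pattern[2] = 2
Lands at beat 18+2=20, 20 mod 2 = 0, so catch hand = L

Answer: L 2 L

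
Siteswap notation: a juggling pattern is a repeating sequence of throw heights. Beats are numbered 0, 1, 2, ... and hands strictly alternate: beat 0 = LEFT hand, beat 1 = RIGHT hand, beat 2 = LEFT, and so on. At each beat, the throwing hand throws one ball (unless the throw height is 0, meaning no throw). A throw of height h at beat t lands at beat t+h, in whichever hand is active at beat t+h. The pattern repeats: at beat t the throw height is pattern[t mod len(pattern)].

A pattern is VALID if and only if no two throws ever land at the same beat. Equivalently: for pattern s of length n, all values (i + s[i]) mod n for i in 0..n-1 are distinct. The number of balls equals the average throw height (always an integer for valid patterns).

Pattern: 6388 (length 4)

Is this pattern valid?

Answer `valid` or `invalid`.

i=0: (i + s[i]) mod n = (0 + 6) mod 4 = 2
i=1: (i + s[i]) mod n = (1 + 3) mod 4 = 0
i=2: (i + s[i]) mod n = (2 + 8) mod 4 = 2
i=3: (i + s[i]) mod n = (3 + 8) mod 4 = 3
Residues: [2, 0, 2, 3], distinct: False

Answer: invalid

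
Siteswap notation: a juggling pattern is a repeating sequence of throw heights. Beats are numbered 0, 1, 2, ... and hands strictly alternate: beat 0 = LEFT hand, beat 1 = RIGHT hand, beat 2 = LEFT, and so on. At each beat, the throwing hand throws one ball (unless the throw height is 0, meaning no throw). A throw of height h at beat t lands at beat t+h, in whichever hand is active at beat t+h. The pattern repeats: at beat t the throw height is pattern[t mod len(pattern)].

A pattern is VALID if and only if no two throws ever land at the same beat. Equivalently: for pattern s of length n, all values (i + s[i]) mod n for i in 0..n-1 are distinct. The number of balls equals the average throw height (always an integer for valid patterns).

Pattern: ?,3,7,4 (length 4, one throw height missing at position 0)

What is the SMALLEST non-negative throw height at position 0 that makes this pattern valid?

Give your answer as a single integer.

Answer: 2

Derivation:
i=0: s[i]=? (unknown)
i=1: (1 + 3) mod 4 = 0
i=2: (2 + 7) mod 4 = 1
i=3: (3 + 4) mod 4 = 3
Known residues: [0, 1, 3]; need a permutation of 0..3, so missing residue r = 2
Need (0 + s) mod 4 = 2; smallest s = (2 - 0) mod 4 = 2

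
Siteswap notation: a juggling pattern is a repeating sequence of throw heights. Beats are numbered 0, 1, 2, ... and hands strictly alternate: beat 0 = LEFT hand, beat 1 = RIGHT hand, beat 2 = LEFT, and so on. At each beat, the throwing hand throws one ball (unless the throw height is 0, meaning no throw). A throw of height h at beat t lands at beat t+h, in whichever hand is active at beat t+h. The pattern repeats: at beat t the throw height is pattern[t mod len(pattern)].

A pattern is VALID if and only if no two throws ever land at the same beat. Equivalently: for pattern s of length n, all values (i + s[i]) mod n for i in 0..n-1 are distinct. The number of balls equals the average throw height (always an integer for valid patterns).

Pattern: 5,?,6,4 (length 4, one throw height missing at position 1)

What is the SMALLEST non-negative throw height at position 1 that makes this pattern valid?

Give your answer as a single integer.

i=0: (0 + 5) mod 4 = 1
i=1: s[i]=? (unknown)
i=2: (2 + 6) mod 4 = 0
i=3: (3 + 4) mod 4 = 3
Known residues: [0, 1, 3]; need a permutation of 0..3, so missing residue r = 2
Need (1 + s) mod 4 = 2; smallest s = (2 - 1) mod 4 = 1

Answer: 1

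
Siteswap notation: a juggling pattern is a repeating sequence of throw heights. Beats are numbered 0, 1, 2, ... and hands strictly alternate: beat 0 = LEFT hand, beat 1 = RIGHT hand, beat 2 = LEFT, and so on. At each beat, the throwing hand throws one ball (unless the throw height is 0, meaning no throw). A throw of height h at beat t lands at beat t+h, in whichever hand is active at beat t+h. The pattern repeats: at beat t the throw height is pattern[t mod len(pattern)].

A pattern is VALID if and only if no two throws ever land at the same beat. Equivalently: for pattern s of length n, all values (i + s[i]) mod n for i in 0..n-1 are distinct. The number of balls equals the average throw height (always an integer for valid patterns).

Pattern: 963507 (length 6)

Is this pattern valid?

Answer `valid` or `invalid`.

i=0: (i + s[i]) mod n = (0 + 9) mod 6 = 3
i=1: (i + s[i]) mod n = (1 + 6) mod 6 = 1
i=2: (i + s[i]) mod n = (2 + 3) mod 6 = 5
i=3: (i + s[i]) mod n = (3 + 5) mod 6 = 2
i=4: (i + s[i]) mod n = (4 + 0) mod 6 = 4
i=5: (i + s[i]) mod n = (5 + 7) mod 6 = 0
Residues: [3, 1, 5, 2, 4, 0], distinct: True

Answer: valid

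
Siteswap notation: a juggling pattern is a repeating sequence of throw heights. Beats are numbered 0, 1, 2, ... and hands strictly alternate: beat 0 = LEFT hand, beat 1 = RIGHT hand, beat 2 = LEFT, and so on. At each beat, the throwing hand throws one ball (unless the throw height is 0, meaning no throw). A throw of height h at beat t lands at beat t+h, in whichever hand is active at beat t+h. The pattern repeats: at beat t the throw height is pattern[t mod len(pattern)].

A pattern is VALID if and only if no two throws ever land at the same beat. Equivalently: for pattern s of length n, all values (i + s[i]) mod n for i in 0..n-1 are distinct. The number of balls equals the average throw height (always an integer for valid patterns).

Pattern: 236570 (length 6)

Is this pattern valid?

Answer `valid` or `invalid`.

i=0: (i + s[i]) mod n = (0 + 2) mod 6 = 2
i=1: (i + s[i]) mod n = (1 + 3) mod 6 = 4
i=2: (i + s[i]) mod n = (2 + 6) mod 6 = 2
i=3: (i + s[i]) mod n = (3 + 5) mod 6 = 2
i=4: (i + s[i]) mod n = (4 + 7) mod 6 = 5
i=5: (i + s[i]) mod n = (5 + 0) mod 6 = 5
Residues: [2, 4, 2, 2, 5, 5], distinct: False

Answer: invalid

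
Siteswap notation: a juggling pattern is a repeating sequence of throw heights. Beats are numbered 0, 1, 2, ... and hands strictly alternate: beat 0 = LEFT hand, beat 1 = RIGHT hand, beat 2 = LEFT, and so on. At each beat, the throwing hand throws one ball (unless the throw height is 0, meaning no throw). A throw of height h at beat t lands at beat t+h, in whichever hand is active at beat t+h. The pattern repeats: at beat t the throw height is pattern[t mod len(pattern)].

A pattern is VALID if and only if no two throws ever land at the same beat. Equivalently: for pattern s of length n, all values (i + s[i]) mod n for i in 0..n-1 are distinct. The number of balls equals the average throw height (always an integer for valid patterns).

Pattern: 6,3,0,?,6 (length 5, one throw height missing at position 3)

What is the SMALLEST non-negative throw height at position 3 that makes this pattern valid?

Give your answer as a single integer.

Answer: 0

Derivation:
i=0: (0 + 6) mod 5 = 1
i=1: (1 + 3) mod 5 = 4
i=2: (2 + 0) mod 5 = 2
i=3: s[i]=? (unknown)
i=4: (4 + 6) mod 5 = 0
Known residues: [0, 1, 2, 4]; need a permutation of 0..4, so missing residue r = 3
Need (3 + s) mod 5 = 3; smallest s = (3 - 3) mod 5 = 0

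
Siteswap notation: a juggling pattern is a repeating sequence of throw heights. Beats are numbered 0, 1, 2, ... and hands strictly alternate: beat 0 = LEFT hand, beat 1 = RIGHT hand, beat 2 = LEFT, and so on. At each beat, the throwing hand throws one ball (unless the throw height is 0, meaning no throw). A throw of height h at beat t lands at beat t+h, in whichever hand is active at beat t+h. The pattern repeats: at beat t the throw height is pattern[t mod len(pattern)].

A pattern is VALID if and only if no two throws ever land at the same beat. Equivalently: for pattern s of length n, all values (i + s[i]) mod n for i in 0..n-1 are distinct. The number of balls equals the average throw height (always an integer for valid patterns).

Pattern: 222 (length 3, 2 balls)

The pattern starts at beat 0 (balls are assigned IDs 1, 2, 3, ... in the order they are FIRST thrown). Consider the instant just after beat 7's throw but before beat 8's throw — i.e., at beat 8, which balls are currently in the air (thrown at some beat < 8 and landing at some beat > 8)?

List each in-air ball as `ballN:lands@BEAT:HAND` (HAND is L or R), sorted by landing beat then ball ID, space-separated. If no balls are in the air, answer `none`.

Answer: ball2:lands@9:R

Derivation:
Beat 0 (L): throw ball1 h=2 -> lands@2:L; in-air after throw: [b1@2:L]
Beat 1 (R): throw ball2 h=2 -> lands@3:R; in-air after throw: [b1@2:L b2@3:R]
Beat 2 (L): throw ball1 h=2 -> lands@4:L; in-air after throw: [b2@3:R b1@4:L]
Beat 3 (R): throw ball2 h=2 -> lands@5:R; in-air after throw: [b1@4:L b2@5:R]
Beat 4 (L): throw ball1 h=2 -> lands@6:L; in-air after throw: [b2@5:R b1@6:L]
Beat 5 (R): throw ball2 h=2 -> lands@7:R; in-air after throw: [b1@6:L b2@7:R]
Beat 6 (L): throw ball1 h=2 -> lands@8:L; in-air after throw: [b2@7:R b1@8:L]
Beat 7 (R): throw ball2 h=2 -> lands@9:R; in-air after throw: [b1@8:L b2@9:R]
Beat 8 (L): throw ball1 h=2 -> lands@10:L; in-air after throw: [b2@9:R b1@10:L]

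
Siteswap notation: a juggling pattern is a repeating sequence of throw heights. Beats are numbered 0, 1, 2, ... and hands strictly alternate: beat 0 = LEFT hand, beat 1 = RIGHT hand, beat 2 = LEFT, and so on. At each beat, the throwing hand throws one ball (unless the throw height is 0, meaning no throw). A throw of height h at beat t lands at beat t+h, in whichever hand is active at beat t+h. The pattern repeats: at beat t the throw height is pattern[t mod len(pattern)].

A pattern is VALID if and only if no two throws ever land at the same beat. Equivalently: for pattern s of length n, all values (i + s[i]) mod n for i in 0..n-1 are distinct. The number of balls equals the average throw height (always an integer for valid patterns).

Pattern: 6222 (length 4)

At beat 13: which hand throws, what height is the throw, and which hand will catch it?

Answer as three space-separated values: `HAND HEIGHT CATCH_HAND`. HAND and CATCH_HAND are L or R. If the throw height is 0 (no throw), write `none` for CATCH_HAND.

Answer: R 2 R

Derivation:
Beat 13: 13 mod 2 = 1, so hand = R
Throw height = pattern[13 mod 4] = pattern[1] = 2
Lands at beat 13+2=15, 15 mod 2 = 1, so catch hand = R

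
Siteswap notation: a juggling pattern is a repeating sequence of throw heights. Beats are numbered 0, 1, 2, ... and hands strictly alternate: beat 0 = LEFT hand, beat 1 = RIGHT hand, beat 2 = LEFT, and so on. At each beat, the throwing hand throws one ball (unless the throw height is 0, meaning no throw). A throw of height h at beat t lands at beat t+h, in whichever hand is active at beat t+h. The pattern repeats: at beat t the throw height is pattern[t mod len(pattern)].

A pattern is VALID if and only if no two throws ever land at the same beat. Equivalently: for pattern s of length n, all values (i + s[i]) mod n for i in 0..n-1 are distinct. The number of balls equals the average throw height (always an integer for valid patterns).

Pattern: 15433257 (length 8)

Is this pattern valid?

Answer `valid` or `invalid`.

Answer: invalid

Derivation:
i=0: (i + s[i]) mod n = (0 + 1) mod 8 = 1
i=1: (i + s[i]) mod n = (1 + 5) mod 8 = 6
i=2: (i + s[i]) mod n = (2 + 4) mod 8 = 6
i=3: (i + s[i]) mod n = (3 + 3) mod 8 = 6
i=4: (i + s[i]) mod n = (4 + 3) mod 8 = 7
i=5: (i + s[i]) mod n = (5 + 2) mod 8 = 7
i=6: (i + s[i]) mod n = (6 + 5) mod 8 = 3
i=7: (i + s[i]) mod n = (7 + 7) mod 8 = 6
Residues: [1, 6, 6, 6, 7, 7, 3, 6], distinct: False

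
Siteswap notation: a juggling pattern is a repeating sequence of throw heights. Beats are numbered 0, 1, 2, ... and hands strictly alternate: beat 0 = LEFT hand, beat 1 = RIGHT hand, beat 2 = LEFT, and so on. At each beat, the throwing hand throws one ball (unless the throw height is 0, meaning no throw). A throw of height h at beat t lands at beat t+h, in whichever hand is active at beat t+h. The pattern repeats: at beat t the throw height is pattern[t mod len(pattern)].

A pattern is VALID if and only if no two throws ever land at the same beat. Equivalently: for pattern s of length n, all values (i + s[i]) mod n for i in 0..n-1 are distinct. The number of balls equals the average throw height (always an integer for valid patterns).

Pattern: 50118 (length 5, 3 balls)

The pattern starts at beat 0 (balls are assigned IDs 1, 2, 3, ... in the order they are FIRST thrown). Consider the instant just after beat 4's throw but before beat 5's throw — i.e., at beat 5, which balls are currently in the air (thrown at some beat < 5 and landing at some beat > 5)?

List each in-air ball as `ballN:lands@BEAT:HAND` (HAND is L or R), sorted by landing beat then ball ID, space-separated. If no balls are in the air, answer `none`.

Beat 0 (L): throw ball1 h=5 -> lands@5:R; in-air after throw: [b1@5:R]
Beat 2 (L): throw ball2 h=1 -> lands@3:R; in-air after throw: [b2@3:R b1@5:R]
Beat 3 (R): throw ball2 h=1 -> lands@4:L; in-air after throw: [b2@4:L b1@5:R]
Beat 4 (L): throw ball2 h=8 -> lands@12:L; in-air after throw: [b1@5:R b2@12:L]
Beat 5 (R): throw ball1 h=5 -> lands@10:L; in-air after throw: [b1@10:L b2@12:L]

Answer: ball2:lands@12:L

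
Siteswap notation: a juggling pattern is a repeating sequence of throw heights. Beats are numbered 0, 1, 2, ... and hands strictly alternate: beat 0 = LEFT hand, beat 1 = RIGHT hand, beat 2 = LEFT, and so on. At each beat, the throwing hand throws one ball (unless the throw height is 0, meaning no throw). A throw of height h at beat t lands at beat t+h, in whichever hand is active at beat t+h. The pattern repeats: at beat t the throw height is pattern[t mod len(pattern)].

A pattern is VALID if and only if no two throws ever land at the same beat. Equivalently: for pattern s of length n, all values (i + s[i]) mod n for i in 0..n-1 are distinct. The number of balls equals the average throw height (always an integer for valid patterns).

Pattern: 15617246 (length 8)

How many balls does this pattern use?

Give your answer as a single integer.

Pattern = [1, 5, 6, 1, 7, 2, 4, 6], length n = 8
  position 0: throw height = 1, running sum = 1
  position 1: throw height = 5, running sum = 6
  position 2: throw height = 6, running sum = 12
  position 3: throw height = 1, running sum = 13
  position 4: throw height = 7, running sum = 20
  position 5: throw height = 2, running sum = 22
  position 6: throw height = 4, running sum = 26
  position 7: throw height = 6, running sum = 32
Total sum = 32; balls = sum / n = 32 / 8 = 4

Answer: 4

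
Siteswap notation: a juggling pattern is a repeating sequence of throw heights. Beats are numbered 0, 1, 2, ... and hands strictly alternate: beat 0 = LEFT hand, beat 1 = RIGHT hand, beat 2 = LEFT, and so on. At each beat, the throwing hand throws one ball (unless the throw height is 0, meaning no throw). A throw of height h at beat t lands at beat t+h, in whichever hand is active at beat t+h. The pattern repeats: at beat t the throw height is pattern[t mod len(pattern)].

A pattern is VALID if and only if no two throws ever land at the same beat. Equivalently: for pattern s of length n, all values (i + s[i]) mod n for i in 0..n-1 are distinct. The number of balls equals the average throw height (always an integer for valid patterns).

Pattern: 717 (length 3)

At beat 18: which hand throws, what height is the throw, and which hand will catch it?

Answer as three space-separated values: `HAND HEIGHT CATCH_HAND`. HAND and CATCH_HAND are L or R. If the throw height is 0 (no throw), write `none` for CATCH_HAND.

Answer: L 7 R

Derivation:
Beat 18: 18 mod 2 = 0, so hand = L
Throw height = pattern[18 mod 3] = pattern[0] = 7
Lands at beat 18+7=25, 25 mod 2 = 1, so catch hand = R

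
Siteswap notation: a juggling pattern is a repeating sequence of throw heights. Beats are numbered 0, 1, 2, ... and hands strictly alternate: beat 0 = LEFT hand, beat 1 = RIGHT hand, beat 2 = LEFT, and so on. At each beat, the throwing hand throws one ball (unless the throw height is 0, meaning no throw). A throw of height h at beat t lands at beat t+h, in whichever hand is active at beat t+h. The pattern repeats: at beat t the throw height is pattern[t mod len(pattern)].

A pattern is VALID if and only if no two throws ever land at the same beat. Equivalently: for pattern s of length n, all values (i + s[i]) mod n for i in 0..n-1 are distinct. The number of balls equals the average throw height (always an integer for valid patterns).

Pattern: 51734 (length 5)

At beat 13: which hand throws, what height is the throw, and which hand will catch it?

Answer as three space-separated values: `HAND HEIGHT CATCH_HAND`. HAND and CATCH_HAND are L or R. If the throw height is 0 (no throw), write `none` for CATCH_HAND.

Beat 13: 13 mod 2 = 1, so hand = R
Throw height = pattern[13 mod 5] = pattern[3] = 3
Lands at beat 13+3=16, 16 mod 2 = 0, so catch hand = L

Answer: R 3 L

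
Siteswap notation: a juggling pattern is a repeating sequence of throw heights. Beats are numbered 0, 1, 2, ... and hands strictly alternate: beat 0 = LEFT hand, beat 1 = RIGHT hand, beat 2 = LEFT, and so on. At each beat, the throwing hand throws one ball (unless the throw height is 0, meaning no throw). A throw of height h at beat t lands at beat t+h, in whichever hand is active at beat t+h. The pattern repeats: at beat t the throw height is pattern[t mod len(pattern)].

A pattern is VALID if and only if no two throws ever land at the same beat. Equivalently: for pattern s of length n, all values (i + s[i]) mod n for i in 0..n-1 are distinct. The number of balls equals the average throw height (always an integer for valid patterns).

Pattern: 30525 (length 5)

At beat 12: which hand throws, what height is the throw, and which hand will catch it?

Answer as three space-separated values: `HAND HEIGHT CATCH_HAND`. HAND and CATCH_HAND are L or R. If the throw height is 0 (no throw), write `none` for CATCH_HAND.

Beat 12: 12 mod 2 = 0, so hand = L
Throw height = pattern[12 mod 5] = pattern[2] = 5
Lands at beat 12+5=17, 17 mod 2 = 1, so catch hand = R

Answer: L 5 R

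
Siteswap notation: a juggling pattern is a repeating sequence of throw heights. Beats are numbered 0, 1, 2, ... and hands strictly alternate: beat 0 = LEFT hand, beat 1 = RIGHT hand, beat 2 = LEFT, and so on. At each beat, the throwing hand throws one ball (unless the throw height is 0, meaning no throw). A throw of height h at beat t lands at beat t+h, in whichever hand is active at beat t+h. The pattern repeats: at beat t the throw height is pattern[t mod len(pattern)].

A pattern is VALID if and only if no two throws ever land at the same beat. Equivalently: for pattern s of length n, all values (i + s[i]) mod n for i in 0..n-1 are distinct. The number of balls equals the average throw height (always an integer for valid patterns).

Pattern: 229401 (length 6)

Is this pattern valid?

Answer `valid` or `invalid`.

i=0: (i + s[i]) mod n = (0 + 2) mod 6 = 2
i=1: (i + s[i]) mod n = (1 + 2) mod 6 = 3
i=2: (i + s[i]) mod n = (2 + 9) mod 6 = 5
i=3: (i + s[i]) mod n = (3 + 4) mod 6 = 1
i=4: (i + s[i]) mod n = (4 + 0) mod 6 = 4
i=5: (i + s[i]) mod n = (5 + 1) mod 6 = 0
Residues: [2, 3, 5, 1, 4, 0], distinct: True

Answer: valid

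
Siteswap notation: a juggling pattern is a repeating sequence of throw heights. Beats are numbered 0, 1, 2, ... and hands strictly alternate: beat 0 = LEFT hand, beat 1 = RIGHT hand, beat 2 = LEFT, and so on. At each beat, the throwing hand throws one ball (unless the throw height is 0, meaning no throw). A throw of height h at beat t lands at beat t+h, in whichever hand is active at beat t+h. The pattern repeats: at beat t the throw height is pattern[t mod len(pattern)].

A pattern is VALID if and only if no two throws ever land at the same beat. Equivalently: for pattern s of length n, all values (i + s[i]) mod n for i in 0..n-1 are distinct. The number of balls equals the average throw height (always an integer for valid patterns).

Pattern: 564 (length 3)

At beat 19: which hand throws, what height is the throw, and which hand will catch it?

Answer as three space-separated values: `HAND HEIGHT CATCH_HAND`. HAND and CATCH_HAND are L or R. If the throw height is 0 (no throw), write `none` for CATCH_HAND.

Answer: R 6 R

Derivation:
Beat 19: 19 mod 2 = 1, so hand = R
Throw height = pattern[19 mod 3] = pattern[1] = 6
Lands at beat 19+6=25, 25 mod 2 = 1, so catch hand = R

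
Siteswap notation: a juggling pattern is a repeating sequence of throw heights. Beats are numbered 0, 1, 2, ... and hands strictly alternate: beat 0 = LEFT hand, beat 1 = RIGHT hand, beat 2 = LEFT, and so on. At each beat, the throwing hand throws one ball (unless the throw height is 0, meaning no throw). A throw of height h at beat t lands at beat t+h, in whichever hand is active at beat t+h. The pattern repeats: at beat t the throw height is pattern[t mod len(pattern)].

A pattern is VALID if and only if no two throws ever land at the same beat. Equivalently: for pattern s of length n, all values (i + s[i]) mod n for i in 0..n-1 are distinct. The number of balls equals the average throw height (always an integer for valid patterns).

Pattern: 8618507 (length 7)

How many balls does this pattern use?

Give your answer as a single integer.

Pattern = [8, 6, 1, 8, 5, 0, 7], length n = 7
  position 0: throw height = 8, running sum = 8
  position 1: throw height = 6, running sum = 14
  position 2: throw height = 1, running sum = 15
  position 3: throw height = 8, running sum = 23
  position 4: throw height = 5, running sum = 28
  position 5: throw height = 0, running sum = 28
  position 6: throw height = 7, running sum = 35
Total sum = 35; balls = sum / n = 35 / 7 = 5

Answer: 5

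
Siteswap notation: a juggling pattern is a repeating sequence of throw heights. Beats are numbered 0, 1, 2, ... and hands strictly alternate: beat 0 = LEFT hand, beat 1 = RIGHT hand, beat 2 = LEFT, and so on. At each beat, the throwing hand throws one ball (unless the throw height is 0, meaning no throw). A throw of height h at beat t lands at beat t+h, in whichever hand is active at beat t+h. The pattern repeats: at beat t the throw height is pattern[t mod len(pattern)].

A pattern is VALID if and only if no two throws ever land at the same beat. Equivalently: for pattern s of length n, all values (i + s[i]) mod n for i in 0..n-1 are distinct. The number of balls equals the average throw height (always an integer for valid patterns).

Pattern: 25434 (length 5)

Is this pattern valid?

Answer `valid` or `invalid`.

i=0: (i + s[i]) mod n = (0 + 2) mod 5 = 2
i=1: (i + s[i]) mod n = (1 + 5) mod 5 = 1
i=2: (i + s[i]) mod n = (2 + 4) mod 5 = 1
i=3: (i + s[i]) mod n = (3 + 3) mod 5 = 1
i=4: (i + s[i]) mod n = (4 + 4) mod 5 = 3
Residues: [2, 1, 1, 1, 3], distinct: False

Answer: invalid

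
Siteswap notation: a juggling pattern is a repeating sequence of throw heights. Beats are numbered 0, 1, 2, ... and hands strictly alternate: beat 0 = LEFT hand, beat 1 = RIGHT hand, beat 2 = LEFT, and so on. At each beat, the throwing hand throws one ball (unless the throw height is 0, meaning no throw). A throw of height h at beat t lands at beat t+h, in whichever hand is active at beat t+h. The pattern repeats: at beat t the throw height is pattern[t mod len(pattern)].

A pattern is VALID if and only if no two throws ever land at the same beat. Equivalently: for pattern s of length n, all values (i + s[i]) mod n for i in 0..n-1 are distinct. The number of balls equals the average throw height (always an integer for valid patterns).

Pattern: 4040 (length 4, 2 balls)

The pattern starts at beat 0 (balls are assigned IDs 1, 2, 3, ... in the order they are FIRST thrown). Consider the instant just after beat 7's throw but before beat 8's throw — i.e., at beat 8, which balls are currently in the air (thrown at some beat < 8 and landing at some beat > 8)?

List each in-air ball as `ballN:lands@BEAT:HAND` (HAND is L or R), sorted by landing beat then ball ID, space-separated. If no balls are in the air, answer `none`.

Answer: ball2:lands@10:L

Derivation:
Beat 0 (L): throw ball1 h=4 -> lands@4:L; in-air after throw: [b1@4:L]
Beat 2 (L): throw ball2 h=4 -> lands@6:L; in-air after throw: [b1@4:L b2@6:L]
Beat 4 (L): throw ball1 h=4 -> lands@8:L; in-air after throw: [b2@6:L b1@8:L]
Beat 6 (L): throw ball2 h=4 -> lands@10:L; in-air after throw: [b1@8:L b2@10:L]
Beat 8 (L): throw ball1 h=4 -> lands@12:L; in-air after throw: [b2@10:L b1@12:L]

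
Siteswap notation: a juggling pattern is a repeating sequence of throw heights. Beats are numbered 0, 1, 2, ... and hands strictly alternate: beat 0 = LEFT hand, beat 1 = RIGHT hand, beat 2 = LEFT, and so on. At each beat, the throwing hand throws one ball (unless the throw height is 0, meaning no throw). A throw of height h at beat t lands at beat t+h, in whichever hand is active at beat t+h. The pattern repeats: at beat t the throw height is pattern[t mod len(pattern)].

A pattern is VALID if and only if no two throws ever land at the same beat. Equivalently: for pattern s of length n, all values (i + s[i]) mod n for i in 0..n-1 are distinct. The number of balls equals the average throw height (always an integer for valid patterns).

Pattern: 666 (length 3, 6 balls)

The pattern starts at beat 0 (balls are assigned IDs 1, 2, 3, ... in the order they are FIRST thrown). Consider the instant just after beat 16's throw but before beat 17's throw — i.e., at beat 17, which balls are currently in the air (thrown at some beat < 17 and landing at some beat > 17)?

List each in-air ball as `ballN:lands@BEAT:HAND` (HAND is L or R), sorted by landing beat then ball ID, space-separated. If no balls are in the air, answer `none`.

Answer: ball1:lands@18:L ball2:lands@19:R ball3:lands@20:L ball4:lands@21:R ball5:lands@22:L

Derivation:
Beat 0 (L): throw ball1 h=6 -> lands@6:L; in-air after throw: [b1@6:L]
Beat 1 (R): throw ball2 h=6 -> lands@7:R; in-air after throw: [b1@6:L b2@7:R]
Beat 2 (L): throw ball3 h=6 -> lands@8:L; in-air after throw: [b1@6:L b2@7:R b3@8:L]
Beat 3 (R): throw ball4 h=6 -> lands@9:R; in-air after throw: [b1@6:L b2@7:R b3@8:L b4@9:R]
Beat 4 (L): throw ball5 h=6 -> lands@10:L; in-air after throw: [b1@6:L b2@7:R b3@8:L b4@9:R b5@10:L]
Beat 5 (R): throw ball6 h=6 -> lands@11:R; in-air after throw: [b1@6:L b2@7:R b3@8:L b4@9:R b5@10:L b6@11:R]
Beat 6 (L): throw ball1 h=6 -> lands@12:L; in-air after throw: [b2@7:R b3@8:L b4@9:R b5@10:L b6@11:R b1@12:L]
Beat 7 (R): throw ball2 h=6 -> lands@13:R; in-air after throw: [b3@8:L b4@9:R b5@10:L b6@11:R b1@12:L b2@13:R]
Beat 8 (L): throw ball3 h=6 -> lands@14:L; in-air after throw: [b4@9:R b5@10:L b6@11:R b1@12:L b2@13:R b3@14:L]
Beat 9 (R): throw ball4 h=6 -> lands@15:R; in-air after throw: [b5@10:L b6@11:R b1@12:L b2@13:R b3@14:L b4@15:R]
Beat 10 (L): throw ball5 h=6 -> lands@16:L; in-air after throw: [b6@11:R b1@12:L b2@13:R b3@14:L b4@15:R b5@16:L]
Beat 11 (R): throw ball6 h=6 -> lands@17:R; in-air after throw: [b1@12:L b2@13:R b3@14:L b4@15:R b5@16:L b6@17:R]
Beat 12 (L): throw ball1 h=6 -> lands@18:L; in-air after throw: [b2@13:R b3@14:L b4@15:R b5@16:L b6@17:R b1@18:L]
Beat 13 (R): throw ball2 h=6 -> lands@19:R; in-air after throw: [b3@14:L b4@15:R b5@16:L b6@17:R b1@18:L b2@19:R]
Beat 14 (L): throw ball3 h=6 -> lands@20:L; in-air after throw: [b4@15:R b5@16:L b6@17:R b1@18:L b2@19:R b3@20:L]
Beat 15 (R): throw ball4 h=6 -> lands@21:R; in-air after throw: [b5@16:L b6@17:R b1@18:L b2@19:R b3@20:L b4@21:R]
Beat 16 (L): throw ball5 h=6 -> lands@22:L; in-air after throw: [b6@17:R b1@18:L b2@19:R b3@20:L b4@21:R b5@22:L]
Beat 17 (R): throw ball6 h=6 -> lands@23:R; in-air after throw: [b1@18:L b2@19:R b3@20:L b4@21:R b5@22:L b6@23:R]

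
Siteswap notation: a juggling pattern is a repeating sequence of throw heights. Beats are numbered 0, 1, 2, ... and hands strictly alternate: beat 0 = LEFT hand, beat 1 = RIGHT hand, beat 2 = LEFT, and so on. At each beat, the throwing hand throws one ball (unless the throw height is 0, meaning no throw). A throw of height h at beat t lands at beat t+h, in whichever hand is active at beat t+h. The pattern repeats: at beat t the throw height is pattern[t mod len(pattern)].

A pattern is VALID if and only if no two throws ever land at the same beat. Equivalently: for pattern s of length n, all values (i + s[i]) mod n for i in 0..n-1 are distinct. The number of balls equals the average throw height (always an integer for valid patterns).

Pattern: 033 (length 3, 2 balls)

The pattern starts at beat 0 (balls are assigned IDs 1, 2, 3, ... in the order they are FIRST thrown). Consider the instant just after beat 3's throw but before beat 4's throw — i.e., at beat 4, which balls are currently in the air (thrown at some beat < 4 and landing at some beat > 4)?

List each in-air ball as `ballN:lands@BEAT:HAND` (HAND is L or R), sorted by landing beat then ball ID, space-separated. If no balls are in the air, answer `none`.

Beat 1 (R): throw ball1 h=3 -> lands@4:L; in-air after throw: [b1@4:L]
Beat 2 (L): throw ball2 h=3 -> lands@5:R; in-air after throw: [b1@4:L b2@5:R]
Beat 4 (L): throw ball1 h=3 -> lands@7:R; in-air after throw: [b2@5:R b1@7:R]

Answer: ball2:lands@5:R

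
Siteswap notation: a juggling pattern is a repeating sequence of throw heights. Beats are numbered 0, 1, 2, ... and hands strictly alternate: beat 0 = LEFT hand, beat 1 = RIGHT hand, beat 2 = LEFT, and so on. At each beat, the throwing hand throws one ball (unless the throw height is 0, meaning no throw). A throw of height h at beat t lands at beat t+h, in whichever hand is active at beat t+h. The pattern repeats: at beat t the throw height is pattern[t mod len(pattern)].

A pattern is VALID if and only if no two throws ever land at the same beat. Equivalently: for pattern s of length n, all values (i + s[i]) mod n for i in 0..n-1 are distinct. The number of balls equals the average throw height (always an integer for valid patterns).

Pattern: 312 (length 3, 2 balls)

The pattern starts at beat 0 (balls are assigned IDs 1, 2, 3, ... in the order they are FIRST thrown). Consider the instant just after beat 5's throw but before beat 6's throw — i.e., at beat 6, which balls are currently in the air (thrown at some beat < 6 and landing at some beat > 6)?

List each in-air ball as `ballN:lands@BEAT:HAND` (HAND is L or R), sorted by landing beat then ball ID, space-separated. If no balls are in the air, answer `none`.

Beat 0 (L): throw ball1 h=3 -> lands@3:R; in-air after throw: [b1@3:R]
Beat 1 (R): throw ball2 h=1 -> lands@2:L; in-air after throw: [b2@2:L b1@3:R]
Beat 2 (L): throw ball2 h=2 -> lands@4:L; in-air after throw: [b1@3:R b2@4:L]
Beat 3 (R): throw ball1 h=3 -> lands@6:L; in-air after throw: [b2@4:L b1@6:L]
Beat 4 (L): throw ball2 h=1 -> lands@5:R; in-air after throw: [b2@5:R b1@6:L]
Beat 5 (R): throw ball2 h=2 -> lands@7:R; in-air after throw: [b1@6:L b2@7:R]
Beat 6 (L): throw ball1 h=3 -> lands@9:R; in-air after throw: [b2@7:R b1@9:R]

Answer: ball2:lands@7:R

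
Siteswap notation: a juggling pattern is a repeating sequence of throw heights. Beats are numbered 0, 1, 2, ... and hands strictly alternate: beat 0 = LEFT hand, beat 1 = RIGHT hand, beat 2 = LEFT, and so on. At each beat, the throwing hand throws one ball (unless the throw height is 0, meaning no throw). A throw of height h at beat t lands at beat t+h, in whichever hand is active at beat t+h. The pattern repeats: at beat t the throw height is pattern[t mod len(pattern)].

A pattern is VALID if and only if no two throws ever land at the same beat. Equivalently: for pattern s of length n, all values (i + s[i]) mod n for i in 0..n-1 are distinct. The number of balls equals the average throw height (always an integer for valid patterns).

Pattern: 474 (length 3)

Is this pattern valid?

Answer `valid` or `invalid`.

i=0: (i + s[i]) mod n = (0 + 4) mod 3 = 1
i=1: (i + s[i]) mod n = (1 + 7) mod 3 = 2
i=2: (i + s[i]) mod n = (2 + 4) mod 3 = 0
Residues: [1, 2, 0], distinct: True

Answer: valid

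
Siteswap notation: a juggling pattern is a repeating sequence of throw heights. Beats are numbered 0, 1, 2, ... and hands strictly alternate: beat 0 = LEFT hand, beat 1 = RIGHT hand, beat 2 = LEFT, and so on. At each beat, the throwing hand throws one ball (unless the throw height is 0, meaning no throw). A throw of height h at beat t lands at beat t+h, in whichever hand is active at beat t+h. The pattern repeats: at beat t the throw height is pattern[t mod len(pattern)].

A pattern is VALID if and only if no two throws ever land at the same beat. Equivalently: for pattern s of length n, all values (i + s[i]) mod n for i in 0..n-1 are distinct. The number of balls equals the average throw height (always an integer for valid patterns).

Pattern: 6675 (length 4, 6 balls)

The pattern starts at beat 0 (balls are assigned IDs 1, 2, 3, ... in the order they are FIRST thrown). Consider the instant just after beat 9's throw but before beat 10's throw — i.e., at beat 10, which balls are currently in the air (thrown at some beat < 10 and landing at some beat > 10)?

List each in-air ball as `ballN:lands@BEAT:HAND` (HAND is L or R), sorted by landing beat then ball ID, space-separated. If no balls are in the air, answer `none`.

Beat 0 (L): throw ball1 h=6 -> lands@6:L; in-air after throw: [b1@6:L]
Beat 1 (R): throw ball2 h=6 -> lands@7:R; in-air after throw: [b1@6:L b2@7:R]
Beat 2 (L): throw ball3 h=7 -> lands@9:R; in-air after throw: [b1@6:L b2@7:R b3@9:R]
Beat 3 (R): throw ball4 h=5 -> lands@8:L; in-air after throw: [b1@6:L b2@7:R b4@8:L b3@9:R]
Beat 4 (L): throw ball5 h=6 -> lands@10:L; in-air after throw: [b1@6:L b2@7:R b4@8:L b3@9:R b5@10:L]
Beat 5 (R): throw ball6 h=6 -> lands@11:R; in-air after throw: [b1@6:L b2@7:R b4@8:L b3@9:R b5@10:L b6@11:R]
Beat 6 (L): throw ball1 h=7 -> lands@13:R; in-air after throw: [b2@7:R b4@8:L b3@9:R b5@10:L b6@11:R b1@13:R]
Beat 7 (R): throw ball2 h=5 -> lands@12:L; in-air after throw: [b4@8:L b3@9:R b5@10:L b6@11:R b2@12:L b1@13:R]
Beat 8 (L): throw ball4 h=6 -> lands@14:L; in-air after throw: [b3@9:R b5@10:L b6@11:R b2@12:L b1@13:R b4@14:L]
Beat 9 (R): throw ball3 h=6 -> lands@15:R; in-air after throw: [b5@10:L b6@11:R b2@12:L b1@13:R b4@14:L b3@15:R]
Beat 10 (L): throw ball5 h=7 -> lands@17:R; in-air after throw: [b6@11:R b2@12:L b1@13:R b4@14:L b3@15:R b5@17:R]

Answer: ball6:lands@11:R ball2:lands@12:L ball1:lands@13:R ball4:lands@14:L ball3:lands@15:R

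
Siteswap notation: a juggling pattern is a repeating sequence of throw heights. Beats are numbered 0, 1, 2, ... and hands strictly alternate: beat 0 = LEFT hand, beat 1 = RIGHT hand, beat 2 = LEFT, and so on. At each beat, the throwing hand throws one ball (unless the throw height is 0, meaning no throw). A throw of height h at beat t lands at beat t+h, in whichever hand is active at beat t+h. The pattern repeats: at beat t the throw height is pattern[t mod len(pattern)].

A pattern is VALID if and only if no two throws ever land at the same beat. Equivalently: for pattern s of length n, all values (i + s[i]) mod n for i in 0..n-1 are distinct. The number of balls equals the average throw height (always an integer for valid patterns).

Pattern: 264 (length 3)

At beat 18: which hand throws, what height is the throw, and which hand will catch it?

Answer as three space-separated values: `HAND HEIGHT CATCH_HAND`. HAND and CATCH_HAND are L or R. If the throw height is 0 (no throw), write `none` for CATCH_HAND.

Answer: L 2 L

Derivation:
Beat 18: 18 mod 2 = 0, so hand = L
Throw height = pattern[18 mod 3] = pattern[0] = 2
Lands at beat 18+2=20, 20 mod 2 = 0, so catch hand = L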